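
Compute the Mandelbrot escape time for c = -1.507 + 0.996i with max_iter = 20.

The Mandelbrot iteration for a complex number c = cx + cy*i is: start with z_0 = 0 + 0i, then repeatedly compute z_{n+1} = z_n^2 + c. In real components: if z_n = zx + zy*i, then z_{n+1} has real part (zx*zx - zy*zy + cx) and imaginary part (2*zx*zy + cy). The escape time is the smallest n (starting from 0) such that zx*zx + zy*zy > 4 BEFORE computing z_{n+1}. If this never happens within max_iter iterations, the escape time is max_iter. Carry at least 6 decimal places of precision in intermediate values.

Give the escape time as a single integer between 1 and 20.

Answer: 2

Derivation:
z_0 = 0 + 0i, c = -1.5070 + 0.9960i
Iter 1: z = -1.5070 + 0.9960i, |z|^2 = 3.2631
Iter 2: z = -0.2280 + -2.0059i, |z|^2 = 4.0758
Escaped at iteration 2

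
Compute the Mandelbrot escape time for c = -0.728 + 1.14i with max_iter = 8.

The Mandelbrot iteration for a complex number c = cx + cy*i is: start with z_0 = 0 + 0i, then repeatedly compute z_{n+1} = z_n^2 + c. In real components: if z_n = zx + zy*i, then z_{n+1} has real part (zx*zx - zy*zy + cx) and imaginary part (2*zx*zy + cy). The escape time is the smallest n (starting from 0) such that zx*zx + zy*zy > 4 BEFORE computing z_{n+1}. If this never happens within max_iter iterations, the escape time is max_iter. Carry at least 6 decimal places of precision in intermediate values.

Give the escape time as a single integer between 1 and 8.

z_0 = 0 + 0i, c = -0.7280 + 1.1400i
Iter 1: z = -0.7280 + 1.1400i, |z|^2 = 1.8296
Iter 2: z = -1.4976 + -0.5198i, |z|^2 = 2.5131
Iter 3: z = 1.2446 + 2.6970i, |z|^2 = 8.8231
Escaped at iteration 3

Answer: 3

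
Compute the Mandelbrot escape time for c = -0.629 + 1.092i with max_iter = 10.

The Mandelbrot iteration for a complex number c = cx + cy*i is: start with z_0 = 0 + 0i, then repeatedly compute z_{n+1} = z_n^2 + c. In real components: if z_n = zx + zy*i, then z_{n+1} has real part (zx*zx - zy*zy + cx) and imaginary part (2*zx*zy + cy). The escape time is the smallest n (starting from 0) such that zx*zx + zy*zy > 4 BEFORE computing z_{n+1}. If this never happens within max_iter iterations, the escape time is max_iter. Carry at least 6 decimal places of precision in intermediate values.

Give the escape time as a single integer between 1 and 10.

z_0 = 0 + 0i, c = -0.6290 + 1.0920i
Iter 1: z = -0.6290 + 1.0920i, |z|^2 = 1.5881
Iter 2: z = -1.4258 + -0.2817i, |z|^2 = 2.1123
Iter 3: z = 1.3246 + 1.8954i, |z|^2 = 5.3471
Escaped at iteration 3

Answer: 3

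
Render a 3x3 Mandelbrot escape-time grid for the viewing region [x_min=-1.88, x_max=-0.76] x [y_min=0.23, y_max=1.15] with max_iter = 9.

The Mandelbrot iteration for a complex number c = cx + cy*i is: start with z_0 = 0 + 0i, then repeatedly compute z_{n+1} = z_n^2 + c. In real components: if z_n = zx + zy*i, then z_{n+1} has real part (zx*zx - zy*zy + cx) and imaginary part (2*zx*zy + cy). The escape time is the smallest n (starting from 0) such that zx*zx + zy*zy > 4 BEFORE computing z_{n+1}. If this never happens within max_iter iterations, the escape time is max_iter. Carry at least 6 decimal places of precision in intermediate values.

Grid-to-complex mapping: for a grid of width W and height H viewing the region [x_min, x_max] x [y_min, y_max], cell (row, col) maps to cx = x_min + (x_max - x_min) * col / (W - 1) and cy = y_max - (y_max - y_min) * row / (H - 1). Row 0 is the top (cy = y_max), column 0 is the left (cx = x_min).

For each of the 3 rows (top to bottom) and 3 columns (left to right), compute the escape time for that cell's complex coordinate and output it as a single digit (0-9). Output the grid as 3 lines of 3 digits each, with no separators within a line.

Answer: 123
135
479

Derivation:
(row=0, col=0): c = -1.8800 + 1.1500i → escape time 1
(row=0, col=1): c = -1.3200 + 1.1500i → escape time 2
(row=0, col=2): c = -0.7600 + 1.1500i → escape time 3
(row=1, col=0): c = -1.8800 + 0.6900i → escape time 1
(row=1, col=1): c = -1.3200 + 0.6900i → escape time 3
(row=1, col=2): c = -0.7600 + 0.6900i → escape time 5
(row=2, col=0): c = -1.8800 + 0.2300i → escape time 4
(row=2, col=1): c = -1.3200 + 0.2300i → escape time 7
(row=2, col=2): c = -0.7600 + 0.2300i → escape time 9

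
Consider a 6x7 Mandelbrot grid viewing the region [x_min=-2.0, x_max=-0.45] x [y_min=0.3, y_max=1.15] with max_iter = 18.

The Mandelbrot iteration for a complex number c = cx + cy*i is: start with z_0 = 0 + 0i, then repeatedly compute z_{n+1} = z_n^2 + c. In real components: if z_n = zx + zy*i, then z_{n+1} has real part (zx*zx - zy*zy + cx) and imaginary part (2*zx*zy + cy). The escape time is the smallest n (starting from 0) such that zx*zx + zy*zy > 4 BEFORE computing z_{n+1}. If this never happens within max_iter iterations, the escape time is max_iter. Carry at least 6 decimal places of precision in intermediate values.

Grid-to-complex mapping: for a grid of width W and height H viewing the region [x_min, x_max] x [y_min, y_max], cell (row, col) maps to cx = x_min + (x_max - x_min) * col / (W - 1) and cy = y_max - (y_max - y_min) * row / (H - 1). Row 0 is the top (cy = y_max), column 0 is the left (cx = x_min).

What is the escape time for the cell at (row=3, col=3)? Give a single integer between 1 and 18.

z_0 = 0 + 0i, c = -1.0700 + 0.7250i
Iter 1: z = -1.0700 + 0.7250i, |z|^2 = 1.6705
Iter 2: z = -0.4507 + -0.8265i, |z|^2 = 0.8863
Iter 3: z = -1.5499 + 1.4700i, |z|^2 = 4.5634
Escaped at iteration 3

Answer: 3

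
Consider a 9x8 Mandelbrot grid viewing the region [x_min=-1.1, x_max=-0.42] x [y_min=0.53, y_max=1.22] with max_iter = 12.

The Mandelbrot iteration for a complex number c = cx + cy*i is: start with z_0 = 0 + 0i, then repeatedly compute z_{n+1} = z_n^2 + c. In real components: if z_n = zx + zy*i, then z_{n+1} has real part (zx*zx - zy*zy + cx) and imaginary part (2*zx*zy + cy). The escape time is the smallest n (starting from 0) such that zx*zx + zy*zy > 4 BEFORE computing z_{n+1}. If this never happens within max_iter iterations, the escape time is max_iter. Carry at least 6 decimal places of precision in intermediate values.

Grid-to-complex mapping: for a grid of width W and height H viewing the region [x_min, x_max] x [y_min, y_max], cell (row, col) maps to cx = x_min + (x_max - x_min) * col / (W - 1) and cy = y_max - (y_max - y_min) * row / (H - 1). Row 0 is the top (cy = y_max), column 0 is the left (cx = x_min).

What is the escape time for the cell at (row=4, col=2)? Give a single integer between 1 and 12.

Answer: 3

Derivation:
z_0 = 0 + 0i, c = -0.9300 + 0.8257i
Iter 1: z = -0.9300 + 0.8257i, |z|^2 = 1.5467
Iter 2: z = -0.7469 + -0.7101i, |z|^2 = 1.0621
Iter 3: z = -0.8764 + 1.8865i, |z|^2 = 4.3269
Escaped at iteration 3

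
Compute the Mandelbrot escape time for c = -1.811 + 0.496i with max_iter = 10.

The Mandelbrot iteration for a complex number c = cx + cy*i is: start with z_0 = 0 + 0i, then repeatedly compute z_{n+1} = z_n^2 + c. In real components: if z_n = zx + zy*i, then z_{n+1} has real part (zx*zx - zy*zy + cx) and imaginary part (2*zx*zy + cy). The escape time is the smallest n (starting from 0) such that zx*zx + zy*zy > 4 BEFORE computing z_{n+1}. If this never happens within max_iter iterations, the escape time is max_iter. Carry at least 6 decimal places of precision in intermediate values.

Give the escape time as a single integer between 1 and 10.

Answer: 3

Derivation:
z_0 = 0 + 0i, c = -1.8110 + 0.4960i
Iter 1: z = -1.8110 + 0.4960i, |z|^2 = 3.5257
Iter 2: z = 1.2227 + -1.3005i, |z|^2 = 3.1863
Iter 3: z = -2.0073 + -2.6843i, |z|^2 = 11.2347
Escaped at iteration 3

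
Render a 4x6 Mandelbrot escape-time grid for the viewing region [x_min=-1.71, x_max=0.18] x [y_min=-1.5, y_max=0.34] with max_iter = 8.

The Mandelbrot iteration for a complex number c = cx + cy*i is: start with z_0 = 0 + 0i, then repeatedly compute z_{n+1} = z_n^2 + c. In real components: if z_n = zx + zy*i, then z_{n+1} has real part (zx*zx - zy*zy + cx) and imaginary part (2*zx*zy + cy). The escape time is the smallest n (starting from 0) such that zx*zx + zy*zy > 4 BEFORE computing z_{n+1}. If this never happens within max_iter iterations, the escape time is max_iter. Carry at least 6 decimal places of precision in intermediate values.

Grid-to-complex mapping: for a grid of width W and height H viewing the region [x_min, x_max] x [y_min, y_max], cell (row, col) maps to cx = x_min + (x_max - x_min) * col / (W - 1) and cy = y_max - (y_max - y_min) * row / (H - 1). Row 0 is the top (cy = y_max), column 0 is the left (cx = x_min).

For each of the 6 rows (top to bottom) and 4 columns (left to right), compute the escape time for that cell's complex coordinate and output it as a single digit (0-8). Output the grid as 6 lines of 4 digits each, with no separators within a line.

(row=0, col=0): c = -1.7100 + 0.3400i → escape time 4
(row=0, col=1): c = -1.0800 + 0.3400i → escape time 8
(row=0, col=2): c = -0.4500 + 0.3400i → escape time 8
(row=0, col=3): c = 0.1800 + 0.3400i → escape time 8
(row=1, col=0): c = -1.7100 + -0.0280i → escape time 8
(row=1, col=1): c = -1.0800 + -0.0280i → escape time 8
(row=1, col=2): c = -0.4500 + -0.0280i → escape time 8
(row=1, col=3): c = 0.1800 + -0.0280i → escape time 8
(row=2, col=0): c = -1.7100 + -0.3960i → escape time 3
(row=2, col=1): c = -1.0800 + -0.3960i → escape time 7
(row=2, col=2): c = -0.4500 + -0.3960i → escape time 8
(row=2, col=3): c = 0.1800 + -0.3960i → escape time 8
(row=3, col=0): c = -1.7100 + -0.7640i → escape time 3
(row=3, col=1): c = -1.0800 + -0.7640i → escape time 3
(row=3, col=2): c = -0.4500 + -0.7640i → escape time 6
(row=3, col=3): c = 0.1800 + -0.7640i → escape time 6
(row=4, col=0): c = -1.7100 + -1.1320i → escape time 1
(row=4, col=1): c = -1.0800 + -1.1320i → escape time 3
(row=4, col=2): c = -0.4500 + -1.1320i → escape time 3
(row=4, col=3): c = 0.1800 + -1.1320i → escape time 3
(row=5, col=0): c = -1.7100 + -1.5000i → escape time 1
(row=5, col=1): c = -1.0800 + -1.5000i → escape time 2
(row=5, col=2): c = -0.4500 + -1.5000i → escape time 2
(row=5, col=3): c = 0.1800 + -1.5000i → escape time 2

Answer: 4888
8888
3788
3366
1333
1222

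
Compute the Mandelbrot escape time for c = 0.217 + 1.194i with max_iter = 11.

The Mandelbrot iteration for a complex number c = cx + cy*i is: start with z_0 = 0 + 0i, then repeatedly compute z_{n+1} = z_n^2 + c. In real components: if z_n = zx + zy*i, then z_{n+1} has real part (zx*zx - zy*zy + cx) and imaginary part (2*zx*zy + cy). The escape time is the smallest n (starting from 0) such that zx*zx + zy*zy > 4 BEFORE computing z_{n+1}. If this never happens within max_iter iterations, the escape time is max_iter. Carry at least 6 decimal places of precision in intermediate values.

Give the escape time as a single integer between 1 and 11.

z_0 = 0 + 0i, c = 0.2170 + 1.1940i
Iter 1: z = 0.2170 + 1.1940i, |z|^2 = 1.4727
Iter 2: z = -1.1615 + 1.7122i, |z|^2 = 4.2808
Escaped at iteration 2

Answer: 2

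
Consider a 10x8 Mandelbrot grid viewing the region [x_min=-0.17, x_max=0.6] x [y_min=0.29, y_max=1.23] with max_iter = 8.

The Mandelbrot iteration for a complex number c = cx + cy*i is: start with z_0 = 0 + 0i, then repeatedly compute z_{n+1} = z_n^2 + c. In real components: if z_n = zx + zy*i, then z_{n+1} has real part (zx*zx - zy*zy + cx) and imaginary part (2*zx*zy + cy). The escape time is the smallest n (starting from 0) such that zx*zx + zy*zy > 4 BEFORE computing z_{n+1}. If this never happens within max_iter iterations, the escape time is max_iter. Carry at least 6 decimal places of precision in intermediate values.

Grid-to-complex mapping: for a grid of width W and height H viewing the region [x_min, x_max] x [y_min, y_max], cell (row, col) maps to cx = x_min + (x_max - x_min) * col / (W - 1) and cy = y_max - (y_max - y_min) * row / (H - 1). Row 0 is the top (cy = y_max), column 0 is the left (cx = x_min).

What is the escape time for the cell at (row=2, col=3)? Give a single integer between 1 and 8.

z_0 = 0 + 0i, c = 0.0867 + 0.9614i
Iter 1: z = 0.0867 + 0.9614i, |z|^2 = 0.9319
Iter 2: z = -0.8302 + 1.1281i, |z|^2 = 1.9617
Iter 3: z = -0.4967 + -0.9116i, |z|^2 = 1.0777
Iter 4: z = -0.4975 + 1.8670i, |z|^2 = 3.7332
Iter 5: z = -3.1514 + -0.8964i, |z|^2 = 10.7350
Escaped at iteration 5

Answer: 5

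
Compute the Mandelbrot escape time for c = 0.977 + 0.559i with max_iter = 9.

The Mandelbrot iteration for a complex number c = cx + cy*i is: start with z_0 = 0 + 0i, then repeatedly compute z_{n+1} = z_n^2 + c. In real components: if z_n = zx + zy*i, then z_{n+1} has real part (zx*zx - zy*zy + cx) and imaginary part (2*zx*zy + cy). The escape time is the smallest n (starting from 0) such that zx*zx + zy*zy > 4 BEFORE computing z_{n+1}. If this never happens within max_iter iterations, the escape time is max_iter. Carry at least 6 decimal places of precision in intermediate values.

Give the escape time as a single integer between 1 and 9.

z_0 = 0 + 0i, c = 0.9770 + 0.5590i
Iter 1: z = 0.9770 + 0.5590i, |z|^2 = 1.2670
Iter 2: z = 1.6190 + 1.6513i, |z|^2 = 5.3481
Escaped at iteration 2

Answer: 2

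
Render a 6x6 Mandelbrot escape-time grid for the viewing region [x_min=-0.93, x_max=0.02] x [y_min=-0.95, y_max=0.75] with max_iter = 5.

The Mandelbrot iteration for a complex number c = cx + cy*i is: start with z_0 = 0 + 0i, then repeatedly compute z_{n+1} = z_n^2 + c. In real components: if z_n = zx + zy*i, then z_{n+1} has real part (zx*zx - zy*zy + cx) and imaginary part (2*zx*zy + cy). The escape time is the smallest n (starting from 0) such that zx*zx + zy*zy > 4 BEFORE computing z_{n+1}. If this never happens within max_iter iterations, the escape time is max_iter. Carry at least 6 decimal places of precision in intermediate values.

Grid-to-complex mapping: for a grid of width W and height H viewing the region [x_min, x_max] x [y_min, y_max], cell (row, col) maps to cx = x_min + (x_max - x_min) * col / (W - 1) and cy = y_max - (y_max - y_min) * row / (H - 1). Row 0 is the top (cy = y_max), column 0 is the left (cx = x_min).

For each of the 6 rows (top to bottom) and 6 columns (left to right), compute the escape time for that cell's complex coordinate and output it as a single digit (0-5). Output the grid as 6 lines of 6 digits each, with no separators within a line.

(row=0, col=0): c = -0.9300 + 0.7500i → escape time 4
(row=0, col=1): c = -0.7400 + 0.7500i → escape time 4
(row=0, col=2): c = -0.5500 + 0.7500i → escape time 5
(row=0, col=3): c = -0.3600 + 0.7500i → escape time 5
(row=0, col=4): c = -0.1700 + 0.7500i → escape time 5
(row=0, col=5): c = 0.0200 + 0.7500i → escape time 5
(row=1, col=0): c = -0.9300 + 0.4100i → escape time 5
(row=1, col=1): c = -0.7400 + 0.4100i → escape time 5
(row=1, col=2): c = -0.5500 + 0.4100i → escape time 5
(row=1, col=3): c = -0.3600 + 0.4100i → escape time 5
(row=1, col=4): c = -0.1700 + 0.4100i → escape time 5
(row=1, col=5): c = 0.0200 + 0.4100i → escape time 5
(row=2, col=0): c = -0.9300 + 0.0700i → escape time 5
(row=2, col=1): c = -0.7400 + 0.0700i → escape time 5
(row=2, col=2): c = -0.5500 + 0.0700i → escape time 5
(row=2, col=3): c = -0.3600 + 0.0700i → escape time 5
(row=2, col=4): c = -0.1700 + 0.0700i → escape time 5
(row=2, col=5): c = 0.0200 + 0.0700i → escape time 5
(row=3, col=0): c = -0.9300 + -0.2700i → escape time 5
(row=3, col=1): c = -0.7400 + -0.2700i → escape time 5
(row=3, col=2): c = -0.5500 + -0.2700i → escape time 5
(row=3, col=3): c = -0.3600 + -0.2700i → escape time 5
(row=3, col=4): c = -0.1700 + -0.2700i → escape time 5
(row=3, col=5): c = 0.0200 + -0.2700i → escape time 5
(row=4, col=0): c = -0.9300 + -0.6100i → escape time 5
(row=4, col=1): c = -0.7400 + -0.6100i → escape time 5
(row=4, col=2): c = -0.5500 + -0.6100i → escape time 5
(row=4, col=3): c = -0.3600 + -0.6100i → escape time 5
(row=4, col=4): c = -0.1700 + -0.6100i → escape time 5
(row=4, col=5): c = 0.0200 + -0.6100i → escape time 5
(row=5, col=0): c = -0.9300 + -0.9500i → escape time 3
(row=5, col=1): c = -0.7400 + -0.9500i → escape time 4
(row=5, col=2): c = -0.5500 + -0.9500i → escape time 4
(row=5, col=3): c = -0.3600 + -0.9500i → escape time 5
(row=5, col=4): c = -0.1700 + -0.9500i → escape time 5
(row=5, col=5): c = 0.0200 + -0.9500i → escape time 5

Answer: 445555
555555
555555
555555
555555
344555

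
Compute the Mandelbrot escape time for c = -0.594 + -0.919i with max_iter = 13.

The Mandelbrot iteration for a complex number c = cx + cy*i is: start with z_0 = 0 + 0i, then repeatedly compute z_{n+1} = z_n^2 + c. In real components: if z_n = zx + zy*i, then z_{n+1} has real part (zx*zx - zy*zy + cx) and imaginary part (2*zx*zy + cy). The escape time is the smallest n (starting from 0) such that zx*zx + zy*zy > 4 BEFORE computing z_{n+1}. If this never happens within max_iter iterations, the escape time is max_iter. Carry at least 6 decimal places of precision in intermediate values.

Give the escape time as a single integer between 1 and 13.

z_0 = 0 + 0i, c = -0.5940 + -0.9190i
Iter 1: z = -0.5940 + -0.9190i, |z|^2 = 1.1974
Iter 2: z = -1.0857 + 0.1728i, |z|^2 = 1.2086
Iter 3: z = 0.5549 + -1.2942i, |z|^2 = 1.9828
Iter 4: z = -1.9609 + -2.3554i, |z|^2 = 9.3930
Escaped at iteration 4

Answer: 4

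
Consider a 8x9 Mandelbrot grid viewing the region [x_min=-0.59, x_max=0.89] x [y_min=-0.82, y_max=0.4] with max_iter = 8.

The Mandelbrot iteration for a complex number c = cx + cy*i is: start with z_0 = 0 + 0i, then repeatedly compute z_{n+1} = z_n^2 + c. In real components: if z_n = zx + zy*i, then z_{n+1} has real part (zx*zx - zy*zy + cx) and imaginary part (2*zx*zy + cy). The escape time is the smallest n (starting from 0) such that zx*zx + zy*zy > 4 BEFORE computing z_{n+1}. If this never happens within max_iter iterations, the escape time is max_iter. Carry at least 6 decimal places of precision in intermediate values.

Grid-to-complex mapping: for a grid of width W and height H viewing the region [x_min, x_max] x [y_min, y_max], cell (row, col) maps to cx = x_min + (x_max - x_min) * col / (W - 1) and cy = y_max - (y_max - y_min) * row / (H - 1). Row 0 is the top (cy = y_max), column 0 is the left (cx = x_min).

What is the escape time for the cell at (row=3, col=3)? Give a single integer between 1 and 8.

z_0 = 0 + 0i, c = 0.0443 + -0.0575i
Iter 1: z = 0.0443 + -0.0575i, |z|^2 = 0.0053
Iter 2: z = 0.0429 + -0.0626i, |z|^2 = 0.0058
Iter 3: z = 0.0422 + -0.0629i, |z|^2 = 0.0057
Iter 4: z = 0.0421 + -0.0628i, |z|^2 = 0.0057
Iter 5: z = 0.0421 + -0.0628i, |z|^2 = 0.0057
Iter 6: z = 0.0421 + -0.0628i, |z|^2 = 0.0057
Iter 7: z = 0.0421 + -0.0628i, |z|^2 = 0.0057

Answer: 8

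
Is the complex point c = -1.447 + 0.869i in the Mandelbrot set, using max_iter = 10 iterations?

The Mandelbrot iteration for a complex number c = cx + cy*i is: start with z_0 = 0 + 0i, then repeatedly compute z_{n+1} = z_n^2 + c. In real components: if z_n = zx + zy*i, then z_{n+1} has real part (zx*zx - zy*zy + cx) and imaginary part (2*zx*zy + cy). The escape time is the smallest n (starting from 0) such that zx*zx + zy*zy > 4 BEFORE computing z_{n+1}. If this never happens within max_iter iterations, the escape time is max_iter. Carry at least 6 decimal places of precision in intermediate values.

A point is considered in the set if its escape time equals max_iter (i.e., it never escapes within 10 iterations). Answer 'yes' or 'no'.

z_0 = 0 + 0i, c = -1.4470 + 0.8690i
Iter 1: z = -1.4470 + 0.8690i, |z|^2 = 2.8490
Iter 2: z = -0.1084 + -1.6459i, |z|^2 = 2.7207
Iter 3: z = -4.1442 + 1.2257i, |z|^2 = 18.6767
Escaped at iteration 3

Answer: no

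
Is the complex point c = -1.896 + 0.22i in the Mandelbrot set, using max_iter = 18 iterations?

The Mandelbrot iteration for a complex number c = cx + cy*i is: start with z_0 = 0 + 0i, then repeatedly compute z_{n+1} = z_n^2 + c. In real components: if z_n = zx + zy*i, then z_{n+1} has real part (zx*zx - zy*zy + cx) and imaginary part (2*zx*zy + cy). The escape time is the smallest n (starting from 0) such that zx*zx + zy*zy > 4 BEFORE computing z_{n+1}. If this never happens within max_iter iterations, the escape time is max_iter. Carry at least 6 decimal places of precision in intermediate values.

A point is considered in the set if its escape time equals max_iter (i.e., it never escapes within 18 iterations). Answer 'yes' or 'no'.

z_0 = 0 + 0i, c = -1.8960 + 0.2200i
Iter 1: z = -1.8960 + 0.2200i, |z|^2 = 3.6432
Iter 2: z = 1.6504 + -0.6142i, |z|^2 = 3.1012
Iter 3: z = 0.4506 + -1.8075i, |z|^2 = 3.4701
Iter 4: z = -4.9600 + -1.4089i, |z|^2 = 26.5869
Escaped at iteration 4

Answer: no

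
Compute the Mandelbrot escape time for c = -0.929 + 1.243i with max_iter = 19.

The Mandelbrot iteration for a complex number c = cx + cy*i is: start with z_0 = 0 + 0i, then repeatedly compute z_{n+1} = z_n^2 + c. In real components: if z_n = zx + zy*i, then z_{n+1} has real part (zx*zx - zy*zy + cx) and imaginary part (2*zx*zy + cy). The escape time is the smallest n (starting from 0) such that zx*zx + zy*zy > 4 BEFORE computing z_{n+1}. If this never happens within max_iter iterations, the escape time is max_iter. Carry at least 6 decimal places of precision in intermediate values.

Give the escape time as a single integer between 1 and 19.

Answer: 3

Derivation:
z_0 = 0 + 0i, c = -0.9290 + 1.2430i
Iter 1: z = -0.9290 + 1.2430i, |z|^2 = 2.4081
Iter 2: z = -1.6110 + -1.0665i, |z|^2 = 3.7328
Iter 3: z = 0.5289 + 4.6793i, |z|^2 = 22.1753
Escaped at iteration 3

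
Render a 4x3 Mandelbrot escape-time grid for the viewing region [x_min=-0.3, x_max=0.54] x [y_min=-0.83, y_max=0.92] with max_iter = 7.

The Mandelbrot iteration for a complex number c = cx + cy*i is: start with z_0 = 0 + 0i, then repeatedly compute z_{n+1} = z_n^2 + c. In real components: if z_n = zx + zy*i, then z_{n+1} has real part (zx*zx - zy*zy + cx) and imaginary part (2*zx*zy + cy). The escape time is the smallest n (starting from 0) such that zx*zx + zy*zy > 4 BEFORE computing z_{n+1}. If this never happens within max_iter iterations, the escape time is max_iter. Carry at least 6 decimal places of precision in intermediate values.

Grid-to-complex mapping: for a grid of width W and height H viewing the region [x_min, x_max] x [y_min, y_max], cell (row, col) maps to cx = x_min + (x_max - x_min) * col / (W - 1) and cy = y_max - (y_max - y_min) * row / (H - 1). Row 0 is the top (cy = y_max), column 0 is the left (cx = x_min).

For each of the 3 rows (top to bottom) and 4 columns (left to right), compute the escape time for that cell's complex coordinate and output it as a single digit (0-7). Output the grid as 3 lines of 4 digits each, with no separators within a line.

(row=0, col=0): c = -0.3000 + 0.9200i → escape time 6
(row=0, col=1): c = -0.0200 + 0.9200i → escape time 7
(row=0, col=2): c = 0.2600 + 0.9200i → escape time 4
(row=0, col=3): c = 0.5400 + 0.9200i → escape time 3
(row=1, col=0): c = -0.3000 + 0.0450i → escape time 7
(row=1, col=1): c = -0.0200 + 0.0450i → escape time 7
(row=1, col=2): c = 0.2600 + 0.0450i → escape time 7
(row=1, col=3): c = 0.5400 + 0.0450i → escape time 4
(row=2, col=0): c = -0.3000 + -0.8300i → escape time 7
(row=2, col=1): c = -0.0200 + -0.8300i → escape time 7
(row=2, col=2): c = 0.2600 + -0.8300i → escape time 5
(row=2, col=3): c = 0.5400 + -0.8300i → escape time 3

Answer: 6743
7774
7753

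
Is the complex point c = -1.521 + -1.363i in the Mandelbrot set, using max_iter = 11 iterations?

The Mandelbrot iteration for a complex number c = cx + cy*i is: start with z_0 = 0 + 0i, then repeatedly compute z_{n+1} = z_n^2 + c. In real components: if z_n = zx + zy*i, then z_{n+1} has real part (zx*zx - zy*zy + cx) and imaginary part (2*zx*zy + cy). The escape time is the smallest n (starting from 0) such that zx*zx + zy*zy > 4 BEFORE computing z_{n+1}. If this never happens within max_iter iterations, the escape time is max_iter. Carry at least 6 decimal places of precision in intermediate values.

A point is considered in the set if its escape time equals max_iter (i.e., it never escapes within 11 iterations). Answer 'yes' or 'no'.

Answer: no

Derivation:
z_0 = 0 + 0i, c = -1.5210 + -1.3630i
Iter 1: z = -1.5210 + -1.3630i, |z|^2 = 4.1712
Escaped at iteration 1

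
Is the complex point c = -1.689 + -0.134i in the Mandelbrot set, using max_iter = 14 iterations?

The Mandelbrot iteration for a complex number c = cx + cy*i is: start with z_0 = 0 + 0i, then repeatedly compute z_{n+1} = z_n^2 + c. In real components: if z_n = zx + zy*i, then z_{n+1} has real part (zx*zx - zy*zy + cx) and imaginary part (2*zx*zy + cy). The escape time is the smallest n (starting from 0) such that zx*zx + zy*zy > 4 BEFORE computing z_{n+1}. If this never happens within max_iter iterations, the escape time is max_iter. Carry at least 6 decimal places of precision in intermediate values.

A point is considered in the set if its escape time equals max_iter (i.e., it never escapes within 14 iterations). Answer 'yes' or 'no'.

z_0 = 0 + 0i, c = -1.6890 + -0.1340i
Iter 1: z = -1.6890 + -0.1340i, |z|^2 = 2.8707
Iter 2: z = 1.1458 + 0.3187i, |z|^2 = 1.4143
Iter 3: z = -0.4778 + 0.5962i, |z|^2 = 0.5837
Iter 4: z = -1.8162 + -0.7037i, |z|^2 = 3.7937
Iter 5: z = 1.1144 + 2.4221i, |z|^2 = 7.1083
Escaped at iteration 5

Answer: no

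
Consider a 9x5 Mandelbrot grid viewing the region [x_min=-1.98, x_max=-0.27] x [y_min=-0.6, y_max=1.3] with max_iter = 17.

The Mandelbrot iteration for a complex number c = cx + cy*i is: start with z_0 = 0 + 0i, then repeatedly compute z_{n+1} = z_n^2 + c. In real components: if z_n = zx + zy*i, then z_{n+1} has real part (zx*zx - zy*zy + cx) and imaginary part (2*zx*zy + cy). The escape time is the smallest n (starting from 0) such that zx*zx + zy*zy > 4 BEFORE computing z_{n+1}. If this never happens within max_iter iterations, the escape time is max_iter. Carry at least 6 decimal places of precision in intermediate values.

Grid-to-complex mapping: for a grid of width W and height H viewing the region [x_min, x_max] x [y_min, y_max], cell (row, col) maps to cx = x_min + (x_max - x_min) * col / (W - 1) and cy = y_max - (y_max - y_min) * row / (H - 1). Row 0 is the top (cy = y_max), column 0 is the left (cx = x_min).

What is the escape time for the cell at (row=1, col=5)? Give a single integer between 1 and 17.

Answer: 3

Derivation:
z_0 = 0 + 0i, c = -0.9112 + 0.8250i
Iter 1: z = -0.9112 + 0.8250i, |z|^2 = 1.5110
Iter 2: z = -0.7615 + -0.6786i, |z|^2 = 1.0403
Iter 3: z = -0.7918 + 1.8584i, |z|^2 = 4.0808
Escaped at iteration 3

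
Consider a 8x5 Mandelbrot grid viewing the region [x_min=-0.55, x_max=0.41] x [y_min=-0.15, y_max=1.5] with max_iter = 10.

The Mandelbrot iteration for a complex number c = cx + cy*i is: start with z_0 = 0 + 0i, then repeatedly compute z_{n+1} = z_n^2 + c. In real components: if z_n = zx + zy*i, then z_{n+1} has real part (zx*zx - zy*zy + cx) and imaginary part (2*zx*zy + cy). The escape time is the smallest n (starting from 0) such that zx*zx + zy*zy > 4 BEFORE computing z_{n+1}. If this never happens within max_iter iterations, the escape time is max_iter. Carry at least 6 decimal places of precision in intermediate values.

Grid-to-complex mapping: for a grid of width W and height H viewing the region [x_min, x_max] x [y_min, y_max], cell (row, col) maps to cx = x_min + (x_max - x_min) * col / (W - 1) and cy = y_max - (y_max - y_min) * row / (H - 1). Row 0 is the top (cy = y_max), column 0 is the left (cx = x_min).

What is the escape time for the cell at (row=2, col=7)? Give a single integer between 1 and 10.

z_0 = 0 + 0i, c = 0.4100 + 0.6750i
Iter 1: z = 0.4100 + 0.6750i, |z|^2 = 0.6237
Iter 2: z = 0.1225 + 1.2285i, |z|^2 = 1.5242
Iter 3: z = -1.0842 + 0.9759i, |z|^2 = 2.1279
Iter 4: z = 0.6331 + -1.4412i, |z|^2 = 2.4779
Iter 5: z = -1.2663 + -1.1498i, |z|^2 = 2.9256
Iter 6: z = 0.6913 + 3.5871i, |z|^2 = 13.3449
Escaped at iteration 6

Answer: 6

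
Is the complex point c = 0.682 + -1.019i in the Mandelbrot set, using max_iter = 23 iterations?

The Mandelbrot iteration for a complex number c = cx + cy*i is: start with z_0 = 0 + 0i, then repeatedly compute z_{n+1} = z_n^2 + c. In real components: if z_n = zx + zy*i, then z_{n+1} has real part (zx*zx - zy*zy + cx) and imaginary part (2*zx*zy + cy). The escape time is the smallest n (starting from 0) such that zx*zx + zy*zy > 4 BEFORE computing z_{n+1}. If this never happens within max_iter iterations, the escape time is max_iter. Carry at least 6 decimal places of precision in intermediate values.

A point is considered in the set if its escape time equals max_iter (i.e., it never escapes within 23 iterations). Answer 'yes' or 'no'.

Answer: no

Derivation:
z_0 = 0 + 0i, c = 0.6820 + -1.0190i
Iter 1: z = 0.6820 + -1.0190i, |z|^2 = 1.5035
Iter 2: z = 0.1088 + -2.4089i, |z|^2 = 5.8147
Escaped at iteration 2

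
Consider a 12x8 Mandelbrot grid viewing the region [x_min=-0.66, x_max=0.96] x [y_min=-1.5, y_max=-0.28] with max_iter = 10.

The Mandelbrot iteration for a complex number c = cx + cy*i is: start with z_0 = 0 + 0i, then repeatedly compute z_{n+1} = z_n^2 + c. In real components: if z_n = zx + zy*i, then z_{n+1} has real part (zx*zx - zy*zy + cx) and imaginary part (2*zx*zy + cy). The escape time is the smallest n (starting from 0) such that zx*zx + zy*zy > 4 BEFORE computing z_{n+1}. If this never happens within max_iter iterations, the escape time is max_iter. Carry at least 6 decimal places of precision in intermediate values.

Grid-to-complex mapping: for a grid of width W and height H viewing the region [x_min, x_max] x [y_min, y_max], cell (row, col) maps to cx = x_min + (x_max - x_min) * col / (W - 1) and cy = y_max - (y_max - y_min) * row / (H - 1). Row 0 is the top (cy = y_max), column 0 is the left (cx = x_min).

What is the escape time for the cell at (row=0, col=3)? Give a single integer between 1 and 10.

Answer: 10

Derivation:
z_0 = 0 + 0i, c = -0.2182 + -0.2800i
Iter 1: z = -0.2182 + -0.2800i, |z|^2 = 0.1260
Iter 2: z = -0.2490 + -0.1578i, |z|^2 = 0.0869
Iter 3: z = -0.1811 + -0.2014i, |z|^2 = 0.0734
Iter 4: z = -0.2260 + -0.2070i, |z|^2 = 0.0939
Iter 5: z = -0.2100 + -0.1864i, |z|^2 = 0.0789
Iter 6: z = -0.2088 + -0.2017i, |z|^2 = 0.0843
Iter 7: z = -0.2152 + -0.1958i, |z|^2 = 0.0847
Iter 8: z = -0.2102 + -0.1957i, |z|^2 = 0.0825
Iter 9: z = -0.2123 + -0.1977i, |z|^2 = 0.0842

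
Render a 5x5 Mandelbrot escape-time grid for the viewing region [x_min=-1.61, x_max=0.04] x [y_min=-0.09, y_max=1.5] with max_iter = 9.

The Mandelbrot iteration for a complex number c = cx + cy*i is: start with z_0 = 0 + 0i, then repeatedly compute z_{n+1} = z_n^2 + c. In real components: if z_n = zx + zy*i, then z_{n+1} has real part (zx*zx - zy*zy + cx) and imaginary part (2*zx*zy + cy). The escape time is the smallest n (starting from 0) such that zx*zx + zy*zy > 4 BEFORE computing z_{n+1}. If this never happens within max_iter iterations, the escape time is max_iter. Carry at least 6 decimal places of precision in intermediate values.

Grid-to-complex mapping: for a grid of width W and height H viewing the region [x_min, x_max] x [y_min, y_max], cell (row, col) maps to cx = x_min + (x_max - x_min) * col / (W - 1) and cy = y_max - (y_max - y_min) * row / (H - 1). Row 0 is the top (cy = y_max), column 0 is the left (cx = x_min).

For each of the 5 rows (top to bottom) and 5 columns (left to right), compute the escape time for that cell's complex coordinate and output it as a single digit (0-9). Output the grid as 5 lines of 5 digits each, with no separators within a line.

(row=0, col=0): c = -1.6100 + 1.5000i → escape time 1
(row=0, col=1): c = -1.1975 + 1.5000i → escape time 2
(row=0, col=2): c = -0.7850 + 1.5000i → escape time 2
(row=0, col=3): c = -0.3725 + 1.5000i → escape time 2
(row=0, col=4): c = 0.0400 + 1.5000i → escape time 2
(row=1, col=0): c = -1.6100 + 1.1025i → escape time 2
(row=1, col=1): c = -1.1975 + 1.1025i → escape time 3
(row=1, col=2): c = -0.7850 + 1.1025i → escape time 3
(row=1, col=3): c = -0.3725 + 1.1025i → escape time 4
(row=1, col=4): c = 0.0400 + 1.1025i → escape time 4
(row=2, col=0): c = -1.6100 + 0.7050i → escape time 3
(row=2, col=1): c = -1.1975 + 0.7050i → escape time 3
(row=2, col=2): c = -0.7850 + 0.7050i → escape time 4
(row=2, col=3): c = -0.3725 + 0.7050i → escape time 9
(row=2, col=4): c = 0.0400 + 0.7050i → escape time 9
(row=3, col=0): c = -1.6100 + 0.3075i → escape time 4
(row=3, col=1): c = -1.1975 + 0.3075i → escape time 9
(row=3, col=2): c = -0.7850 + 0.3075i → escape time 9
(row=3, col=3): c = -0.3725 + 0.3075i → escape time 9
(row=3, col=4): c = 0.0400 + 0.3075i → escape time 9
(row=4, col=0): c = -1.6100 + -0.0900i → escape time 6
(row=4, col=1): c = -1.1975 + -0.0900i → escape time 9
(row=4, col=2): c = -0.7850 + -0.0900i → escape time 9
(row=4, col=3): c = -0.3725 + -0.0900i → escape time 9
(row=4, col=4): c = 0.0400 + -0.0900i → escape time 9

Answer: 12222
23344
33499
49999
69999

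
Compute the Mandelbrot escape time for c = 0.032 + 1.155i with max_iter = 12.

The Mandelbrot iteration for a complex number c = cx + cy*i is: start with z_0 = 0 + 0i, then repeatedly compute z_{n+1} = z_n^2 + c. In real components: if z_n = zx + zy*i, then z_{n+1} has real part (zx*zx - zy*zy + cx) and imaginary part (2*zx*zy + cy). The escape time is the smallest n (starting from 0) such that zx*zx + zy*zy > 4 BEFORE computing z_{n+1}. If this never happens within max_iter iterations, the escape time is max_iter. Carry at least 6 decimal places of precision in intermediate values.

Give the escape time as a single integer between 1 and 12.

Answer: 3

Derivation:
z_0 = 0 + 0i, c = 0.0320 + 1.1550i
Iter 1: z = 0.0320 + 1.1550i, |z|^2 = 1.3350
Iter 2: z = -1.3010 + 1.2289i, |z|^2 = 3.2028
Iter 3: z = 0.2144 + -2.0427i, |z|^2 = 4.2184
Escaped at iteration 3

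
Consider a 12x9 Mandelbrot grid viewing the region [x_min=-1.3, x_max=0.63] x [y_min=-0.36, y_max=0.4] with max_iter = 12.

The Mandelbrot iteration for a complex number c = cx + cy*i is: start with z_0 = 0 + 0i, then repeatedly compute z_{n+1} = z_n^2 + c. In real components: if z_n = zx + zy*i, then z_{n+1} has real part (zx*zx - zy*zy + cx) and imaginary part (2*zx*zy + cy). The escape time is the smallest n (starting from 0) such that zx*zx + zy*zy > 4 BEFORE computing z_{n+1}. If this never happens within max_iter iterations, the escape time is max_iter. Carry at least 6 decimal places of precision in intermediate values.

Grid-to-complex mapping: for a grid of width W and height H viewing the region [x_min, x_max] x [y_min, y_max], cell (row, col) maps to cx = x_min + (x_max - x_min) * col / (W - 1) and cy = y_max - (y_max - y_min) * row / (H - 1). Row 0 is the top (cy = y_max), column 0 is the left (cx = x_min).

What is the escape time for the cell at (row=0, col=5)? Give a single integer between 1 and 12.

z_0 = 0 + 0i, c = -0.4227 + 0.4000i
Iter 1: z = -0.4227 + 0.4000i, |z|^2 = 0.3387
Iter 2: z = -0.4040 + 0.0618i, |z|^2 = 0.1671
Iter 3: z = -0.2633 + 0.3500i, |z|^2 = 0.1919
Iter 4: z = -0.4759 + 0.2157i, |z|^2 = 0.2730
Iter 5: z = -0.2427 + 0.1947i, |z|^2 = 0.0968
Iter 6: z = -0.4017 + 0.3055i, |z|^2 = 0.2547
Iter 7: z = -0.3547 + 0.1546i, |z|^2 = 0.1497
Iter 8: z = -0.3208 + 0.2904i, |z|^2 = 0.1872
Iter 9: z = -0.4041 + 0.2137i, |z|^2 = 0.2090
Iter 10: z = -0.3051 + 0.2273i, |z|^2 = 0.1447
Iter 11: z = -0.3813 + 0.2613i, |z|^2 = 0.2137

Answer: 12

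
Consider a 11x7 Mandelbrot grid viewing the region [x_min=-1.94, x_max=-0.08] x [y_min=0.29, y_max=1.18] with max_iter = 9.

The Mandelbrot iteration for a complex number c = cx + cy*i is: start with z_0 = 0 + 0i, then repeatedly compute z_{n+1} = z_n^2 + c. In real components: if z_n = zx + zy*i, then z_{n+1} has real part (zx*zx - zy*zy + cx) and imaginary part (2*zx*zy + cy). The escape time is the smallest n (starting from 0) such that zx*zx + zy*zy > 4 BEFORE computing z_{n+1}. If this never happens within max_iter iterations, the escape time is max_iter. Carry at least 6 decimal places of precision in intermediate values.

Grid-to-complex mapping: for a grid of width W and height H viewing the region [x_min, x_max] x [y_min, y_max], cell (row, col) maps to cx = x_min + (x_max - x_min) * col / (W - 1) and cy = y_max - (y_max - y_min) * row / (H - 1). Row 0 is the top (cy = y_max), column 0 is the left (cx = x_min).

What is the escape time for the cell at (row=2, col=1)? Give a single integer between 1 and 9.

z_0 = 0 + 0i, c = -1.7540 + 0.8833i
Iter 1: z = -1.7540 + 0.8833i, |z|^2 = 3.8568
Iter 2: z = 0.5422 + -2.2154i, |z|^2 = 5.2020
Escaped at iteration 2

Answer: 2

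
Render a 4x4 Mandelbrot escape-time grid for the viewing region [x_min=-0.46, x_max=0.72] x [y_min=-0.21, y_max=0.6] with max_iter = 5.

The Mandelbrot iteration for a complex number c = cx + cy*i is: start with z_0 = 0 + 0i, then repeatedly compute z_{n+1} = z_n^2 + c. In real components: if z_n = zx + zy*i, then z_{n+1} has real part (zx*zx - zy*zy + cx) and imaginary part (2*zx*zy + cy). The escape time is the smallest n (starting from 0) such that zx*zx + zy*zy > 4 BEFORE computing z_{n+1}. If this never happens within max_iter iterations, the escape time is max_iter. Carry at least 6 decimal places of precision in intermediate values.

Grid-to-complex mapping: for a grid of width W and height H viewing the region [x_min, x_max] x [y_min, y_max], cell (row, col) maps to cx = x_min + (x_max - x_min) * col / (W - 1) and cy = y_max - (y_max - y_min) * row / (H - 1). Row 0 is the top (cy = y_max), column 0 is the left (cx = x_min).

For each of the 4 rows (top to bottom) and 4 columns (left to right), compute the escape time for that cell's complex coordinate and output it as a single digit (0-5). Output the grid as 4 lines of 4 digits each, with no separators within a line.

Answer: 5553
5553
5553
5553

Derivation:
(row=0, col=0): c = -0.4600 + 0.6000i → escape time 5
(row=0, col=1): c = -0.0667 + 0.6000i → escape time 5
(row=0, col=2): c = 0.3267 + 0.6000i → escape time 5
(row=0, col=3): c = 0.7200 + 0.6000i → escape time 3
(row=1, col=0): c = -0.4600 + 0.3300i → escape time 5
(row=1, col=1): c = -0.0667 + 0.3300i → escape time 5
(row=1, col=2): c = 0.3267 + 0.3300i → escape time 5
(row=1, col=3): c = 0.7200 + 0.3300i → escape time 3
(row=2, col=0): c = -0.4600 + 0.0600i → escape time 5
(row=2, col=1): c = -0.0667 + 0.0600i → escape time 5
(row=2, col=2): c = 0.3267 + 0.0600i → escape time 5
(row=2, col=3): c = 0.7200 + 0.0600i → escape time 3
(row=3, col=0): c = -0.4600 + -0.2100i → escape time 5
(row=3, col=1): c = -0.0667 + -0.2100i → escape time 5
(row=3, col=2): c = 0.3267 + -0.2100i → escape time 5
(row=3, col=3): c = 0.7200 + -0.2100i → escape time 3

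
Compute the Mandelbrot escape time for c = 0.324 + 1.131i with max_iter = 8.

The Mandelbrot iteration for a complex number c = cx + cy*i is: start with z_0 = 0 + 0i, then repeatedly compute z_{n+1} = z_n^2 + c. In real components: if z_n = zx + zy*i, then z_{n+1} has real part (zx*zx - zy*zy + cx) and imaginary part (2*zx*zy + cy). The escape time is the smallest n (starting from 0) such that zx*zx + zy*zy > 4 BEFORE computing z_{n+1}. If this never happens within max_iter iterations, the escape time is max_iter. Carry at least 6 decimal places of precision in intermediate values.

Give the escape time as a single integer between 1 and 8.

z_0 = 0 + 0i, c = 0.3240 + 1.1310i
Iter 1: z = 0.3240 + 1.1310i, |z|^2 = 1.3841
Iter 2: z = -0.8502 + 1.8639i, |z|^2 = 4.1969
Escaped at iteration 2

Answer: 2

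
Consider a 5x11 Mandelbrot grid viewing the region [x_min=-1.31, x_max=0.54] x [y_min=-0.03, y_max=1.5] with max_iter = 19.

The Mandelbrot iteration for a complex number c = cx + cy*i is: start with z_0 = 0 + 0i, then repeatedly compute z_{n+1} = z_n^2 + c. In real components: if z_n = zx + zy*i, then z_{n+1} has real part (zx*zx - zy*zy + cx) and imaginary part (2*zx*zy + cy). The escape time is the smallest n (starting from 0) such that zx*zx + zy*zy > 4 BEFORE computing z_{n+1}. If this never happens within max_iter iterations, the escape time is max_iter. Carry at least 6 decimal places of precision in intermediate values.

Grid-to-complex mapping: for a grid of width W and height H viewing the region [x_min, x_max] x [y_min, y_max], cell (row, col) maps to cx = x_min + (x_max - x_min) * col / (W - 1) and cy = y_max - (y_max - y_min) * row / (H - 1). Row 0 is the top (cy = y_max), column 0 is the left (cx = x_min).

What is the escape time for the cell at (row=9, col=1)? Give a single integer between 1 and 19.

Answer: 19

Derivation:
z_0 = 0 + 0i, c = -0.8475 + 0.1230i
Iter 1: z = -0.8475 + 0.1230i, |z|^2 = 0.7334
Iter 2: z = -0.1444 + -0.0855i, |z|^2 = 0.0282
Iter 3: z = -0.8340 + 0.1477i, |z|^2 = 0.7173
Iter 4: z = -0.1738 + -0.1233i, |z|^2 = 0.0454
Iter 5: z = -0.8325 + 0.1659i, |z|^2 = 0.7206
Iter 6: z = -0.1820 + -0.1532i, |z|^2 = 0.0566
Iter 7: z = -0.8379 + 0.1787i, |z|^2 = 0.7339
Iter 8: z = -0.1775 + -0.1765i, |z|^2 = 0.0626
Iter 9: z = -0.8472 + 0.1856i, |z|^2 = 0.7522
Iter 10: z = -0.1643 + -0.1916i, |z|^2 = 0.0637
Iter 11: z = -0.8572 + 0.1859i, |z|^2 = 0.7694
Iter 12: z = -0.1473 + -0.1958i, |z|^2 = 0.0600
Iter 13: z = -0.8641 + 0.1807i, |z|^2 = 0.7794
Iter 14: z = -0.1334 + -0.1892i, |z|^2 = 0.0536
Iter 15: z = -0.8655 + 0.1735i, |z|^2 = 0.7792
Iter 16: z = -0.1285 + -0.1773i, |z|^2 = 0.0479
Iter 17: z = -0.8624 + 0.1686i, |z|^2 = 0.7722
Iter 18: z = -0.1321 + -0.1678i, |z|^2 = 0.0456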